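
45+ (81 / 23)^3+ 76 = 2003648 / 12167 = 164.68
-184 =-184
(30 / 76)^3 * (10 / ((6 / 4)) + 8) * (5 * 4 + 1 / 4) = 1002375 / 54872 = 18.27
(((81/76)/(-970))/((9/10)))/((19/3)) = -27/140068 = -0.00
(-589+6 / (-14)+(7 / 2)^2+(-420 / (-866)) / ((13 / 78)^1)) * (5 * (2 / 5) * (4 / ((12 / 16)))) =-18566488 / 3031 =-6125.53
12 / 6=2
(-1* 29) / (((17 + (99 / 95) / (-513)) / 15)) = -2355525 / 92044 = -25.59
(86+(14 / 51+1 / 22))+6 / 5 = 490987 / 5610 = 87.52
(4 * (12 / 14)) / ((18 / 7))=4 / 3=1.33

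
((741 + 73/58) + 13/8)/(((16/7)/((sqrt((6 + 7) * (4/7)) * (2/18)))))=57527 * sqrt(91)/5568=98.56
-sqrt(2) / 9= -0.16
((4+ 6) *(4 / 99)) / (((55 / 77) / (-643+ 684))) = 2296 / 99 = 23.19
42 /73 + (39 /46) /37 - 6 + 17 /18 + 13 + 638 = 361486550 /559107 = 646.54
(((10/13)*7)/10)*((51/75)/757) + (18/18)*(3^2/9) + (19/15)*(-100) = -92751068/738075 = -125.67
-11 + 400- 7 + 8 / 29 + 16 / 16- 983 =-17392 / 29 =-599.72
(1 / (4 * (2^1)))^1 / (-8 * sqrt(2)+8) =-sqrt(2) / 64 -1 / 64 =-0.04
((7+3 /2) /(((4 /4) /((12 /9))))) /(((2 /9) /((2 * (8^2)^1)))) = 6528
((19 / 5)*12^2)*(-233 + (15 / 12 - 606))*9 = -20628756 / 5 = -4125751.20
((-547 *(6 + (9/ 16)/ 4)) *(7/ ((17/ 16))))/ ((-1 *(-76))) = -1504797/ 5168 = -291.18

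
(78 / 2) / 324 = 13 / 108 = 0.12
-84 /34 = -42 /17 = -2.47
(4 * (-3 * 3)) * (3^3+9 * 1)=-1296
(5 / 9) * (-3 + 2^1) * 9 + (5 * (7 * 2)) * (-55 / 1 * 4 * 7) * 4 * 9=-3880805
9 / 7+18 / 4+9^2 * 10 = 11421 / 14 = 815.79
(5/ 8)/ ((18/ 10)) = 25/ 72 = 0.35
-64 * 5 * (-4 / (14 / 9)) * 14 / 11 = 11520 / 11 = 1047.27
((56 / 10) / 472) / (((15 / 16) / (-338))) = -18928 / 4425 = -4.28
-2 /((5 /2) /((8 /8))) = -4 /5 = -0.80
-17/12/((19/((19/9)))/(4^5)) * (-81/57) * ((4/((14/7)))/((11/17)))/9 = 147968/1881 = 78.66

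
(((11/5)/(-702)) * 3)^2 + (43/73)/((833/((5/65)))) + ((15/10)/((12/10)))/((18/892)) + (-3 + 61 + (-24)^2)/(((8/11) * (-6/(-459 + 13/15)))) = 5545952634404279/83241440100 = 66624.90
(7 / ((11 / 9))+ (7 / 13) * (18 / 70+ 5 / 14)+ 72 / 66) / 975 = 10223 / 1394250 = 0.01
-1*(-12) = 12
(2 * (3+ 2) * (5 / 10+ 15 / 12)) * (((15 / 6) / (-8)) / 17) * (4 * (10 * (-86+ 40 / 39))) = 1449875 / 1326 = 1093.42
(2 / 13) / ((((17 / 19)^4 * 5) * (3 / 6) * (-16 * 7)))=-130321 / 152008220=-0.00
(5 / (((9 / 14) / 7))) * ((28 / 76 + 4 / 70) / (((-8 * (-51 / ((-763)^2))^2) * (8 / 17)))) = -671401994975341 / 837216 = -801945967.32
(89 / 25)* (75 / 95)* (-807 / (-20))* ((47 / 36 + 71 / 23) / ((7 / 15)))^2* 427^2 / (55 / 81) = 95449482399398229 / 35379520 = 2697873865.99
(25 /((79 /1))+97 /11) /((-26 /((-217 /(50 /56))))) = 24115644 /282425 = 85.39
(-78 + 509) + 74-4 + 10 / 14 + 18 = 3638 / 7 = 519.71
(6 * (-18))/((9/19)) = -228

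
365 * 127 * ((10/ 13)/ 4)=231775/ 26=8914.42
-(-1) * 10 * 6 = 60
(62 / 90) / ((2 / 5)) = 31 / 18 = 1.72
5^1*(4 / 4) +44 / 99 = 49 / 9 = 5.44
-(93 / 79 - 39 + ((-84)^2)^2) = -3933180756 / 79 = -49787098.18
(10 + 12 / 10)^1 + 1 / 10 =113 / 10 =11.30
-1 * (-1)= 1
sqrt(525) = 5 * sqrt(21) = 22.91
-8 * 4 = -32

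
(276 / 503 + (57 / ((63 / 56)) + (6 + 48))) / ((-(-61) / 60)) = 3175400 / 30683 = 103.49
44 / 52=11 / 13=0.85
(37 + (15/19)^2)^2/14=92235362/912247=101.11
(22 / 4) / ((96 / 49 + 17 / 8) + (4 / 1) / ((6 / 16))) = 588 / 1577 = 0.37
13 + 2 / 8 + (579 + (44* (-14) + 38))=57 / 4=14.25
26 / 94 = 13 / 47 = 0.28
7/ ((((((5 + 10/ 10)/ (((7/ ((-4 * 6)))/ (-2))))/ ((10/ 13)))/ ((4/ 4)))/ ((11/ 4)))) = 2695/ 7488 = 0.36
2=2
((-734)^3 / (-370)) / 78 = 98861726 / 7215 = 13702.25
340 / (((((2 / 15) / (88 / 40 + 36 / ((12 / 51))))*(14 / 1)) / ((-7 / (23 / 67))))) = -13257960 / 23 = -576433.04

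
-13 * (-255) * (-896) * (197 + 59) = -760381440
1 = 1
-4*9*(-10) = 360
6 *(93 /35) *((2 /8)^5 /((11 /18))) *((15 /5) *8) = 7533 /12320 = 0.61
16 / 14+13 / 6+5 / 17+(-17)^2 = 208919 / 714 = 292.60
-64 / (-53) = 64 / 53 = 1.21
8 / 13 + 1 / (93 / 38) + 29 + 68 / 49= 1860863 / 59241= 31.41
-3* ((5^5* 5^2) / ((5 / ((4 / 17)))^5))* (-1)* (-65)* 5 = -24960000 / 1419857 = -17.58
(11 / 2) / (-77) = -1 / 14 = -0.07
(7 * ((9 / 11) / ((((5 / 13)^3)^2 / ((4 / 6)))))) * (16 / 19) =3243615648 / 3265625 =993.26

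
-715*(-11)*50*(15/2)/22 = 268125/2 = 134062.50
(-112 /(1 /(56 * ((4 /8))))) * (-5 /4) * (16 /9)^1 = 62720 /9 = 6968.89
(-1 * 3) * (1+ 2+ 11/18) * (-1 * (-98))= -3185/3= -1061.67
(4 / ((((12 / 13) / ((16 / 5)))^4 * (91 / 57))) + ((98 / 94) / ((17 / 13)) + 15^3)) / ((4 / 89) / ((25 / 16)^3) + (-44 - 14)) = -392453503901275 / 6088753402263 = -64.46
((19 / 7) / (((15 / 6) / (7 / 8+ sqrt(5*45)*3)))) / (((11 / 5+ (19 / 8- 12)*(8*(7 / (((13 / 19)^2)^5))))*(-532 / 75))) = 0.00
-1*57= -57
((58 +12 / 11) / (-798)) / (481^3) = -25 / 37571406873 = -0.00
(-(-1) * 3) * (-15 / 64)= -45 / 64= -0.70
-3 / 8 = -0.38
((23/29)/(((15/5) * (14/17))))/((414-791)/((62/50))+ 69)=-0.00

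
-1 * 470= -470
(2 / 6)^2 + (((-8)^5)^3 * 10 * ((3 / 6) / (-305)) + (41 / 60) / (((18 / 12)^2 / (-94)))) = 576792985034.38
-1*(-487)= 487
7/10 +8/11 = 157/110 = 1.43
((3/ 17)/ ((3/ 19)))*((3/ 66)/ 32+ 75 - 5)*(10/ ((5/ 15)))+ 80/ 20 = 2351.11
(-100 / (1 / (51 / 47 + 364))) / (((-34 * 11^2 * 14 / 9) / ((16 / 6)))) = 10295400 / 676753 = 15.21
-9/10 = -0.90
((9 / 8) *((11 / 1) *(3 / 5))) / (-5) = -297 / 200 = -1.48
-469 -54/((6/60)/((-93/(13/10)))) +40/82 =20340483/533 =38162.26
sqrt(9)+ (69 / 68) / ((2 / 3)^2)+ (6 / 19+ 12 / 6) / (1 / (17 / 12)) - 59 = -781963 / 15504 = -50.44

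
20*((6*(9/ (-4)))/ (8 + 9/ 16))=-4320/ 137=-31.53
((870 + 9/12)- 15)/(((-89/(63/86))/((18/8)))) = -1940841/122464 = -15.85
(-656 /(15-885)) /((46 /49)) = 8036 /10005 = 0.80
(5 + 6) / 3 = 11 / 3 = 3.67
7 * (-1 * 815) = -5705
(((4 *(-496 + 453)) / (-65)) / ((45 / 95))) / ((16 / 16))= 3268 / 585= 5.59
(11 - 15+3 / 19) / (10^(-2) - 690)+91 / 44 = 119620471 / 57683164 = 2.07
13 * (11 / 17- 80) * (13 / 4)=-227981 / 68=-3352.66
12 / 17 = 0.71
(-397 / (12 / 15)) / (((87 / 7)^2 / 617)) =-60012505 / 30276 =-1982.18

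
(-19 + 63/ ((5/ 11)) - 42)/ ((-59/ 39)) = -15132/ 295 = -51.29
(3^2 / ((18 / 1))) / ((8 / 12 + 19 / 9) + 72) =9 / 1346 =0.01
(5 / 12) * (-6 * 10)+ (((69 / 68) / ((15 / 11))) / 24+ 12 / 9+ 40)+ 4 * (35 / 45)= 19.48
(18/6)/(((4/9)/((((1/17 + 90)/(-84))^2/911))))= 7031883/825642944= 0.01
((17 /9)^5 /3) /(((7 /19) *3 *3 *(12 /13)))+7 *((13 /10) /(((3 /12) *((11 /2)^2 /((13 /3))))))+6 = 13.83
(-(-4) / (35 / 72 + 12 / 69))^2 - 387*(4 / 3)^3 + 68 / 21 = -22011057308 / 25087629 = -877.37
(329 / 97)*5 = 1645 / 97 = 16.96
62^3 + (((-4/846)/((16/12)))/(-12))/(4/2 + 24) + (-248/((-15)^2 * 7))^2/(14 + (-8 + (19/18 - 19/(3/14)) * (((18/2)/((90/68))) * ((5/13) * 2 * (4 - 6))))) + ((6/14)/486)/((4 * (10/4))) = 311918941862522683709/1308780091710000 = 238328.00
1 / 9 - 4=-35 / 9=-3.89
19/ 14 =1.36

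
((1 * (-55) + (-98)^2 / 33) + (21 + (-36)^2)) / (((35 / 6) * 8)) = 5125 / 154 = 33.28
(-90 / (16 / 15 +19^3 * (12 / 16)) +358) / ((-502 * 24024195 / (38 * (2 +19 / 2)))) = -24147746437 / 1861598089507455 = -0.00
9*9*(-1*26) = -2106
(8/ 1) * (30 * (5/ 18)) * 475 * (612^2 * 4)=47442240000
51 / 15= 17 / 5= 3.40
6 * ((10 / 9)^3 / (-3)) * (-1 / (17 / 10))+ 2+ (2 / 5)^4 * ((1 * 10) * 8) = 8770858 / 1549125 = 5.66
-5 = -5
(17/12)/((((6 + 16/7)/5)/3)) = 595/232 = 2.56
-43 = -43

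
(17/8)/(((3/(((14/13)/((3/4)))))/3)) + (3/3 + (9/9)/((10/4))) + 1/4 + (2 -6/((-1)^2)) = 0.70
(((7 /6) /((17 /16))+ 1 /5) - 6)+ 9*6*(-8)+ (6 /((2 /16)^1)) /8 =-109829 /255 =-430.70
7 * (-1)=-7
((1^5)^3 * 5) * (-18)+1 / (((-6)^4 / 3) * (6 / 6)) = -38879 / 432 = -90.00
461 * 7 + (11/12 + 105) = 39995/12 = 3332.92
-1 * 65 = -65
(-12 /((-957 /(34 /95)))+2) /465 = 60746 /14091825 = 0.00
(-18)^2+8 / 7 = 2276 / 7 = 325.14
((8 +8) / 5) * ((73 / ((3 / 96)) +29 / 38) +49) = 725272 / 95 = 7634.44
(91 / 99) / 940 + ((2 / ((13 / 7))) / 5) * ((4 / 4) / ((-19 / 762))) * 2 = -79416631 / 4597164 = -17.28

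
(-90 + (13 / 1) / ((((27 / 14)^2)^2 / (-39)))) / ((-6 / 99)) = 123395437 / 59049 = 2089.71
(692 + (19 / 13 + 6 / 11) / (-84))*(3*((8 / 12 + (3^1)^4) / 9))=18837.13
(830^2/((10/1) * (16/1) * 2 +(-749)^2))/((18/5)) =1722250/5051889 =0.34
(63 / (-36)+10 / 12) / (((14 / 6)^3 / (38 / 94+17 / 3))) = -0.44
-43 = -43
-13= -13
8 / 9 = 0.89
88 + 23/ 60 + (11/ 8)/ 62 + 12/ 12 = 665177/ 7440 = 89.41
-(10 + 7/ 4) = -47/ 4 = -11.75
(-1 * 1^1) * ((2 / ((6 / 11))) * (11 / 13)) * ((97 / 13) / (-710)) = 11737 / 359970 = 0.03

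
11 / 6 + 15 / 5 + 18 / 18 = 35 / 6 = 5.83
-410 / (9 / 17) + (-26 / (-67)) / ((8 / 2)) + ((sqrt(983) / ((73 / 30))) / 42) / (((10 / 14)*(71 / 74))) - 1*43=-985721 / 1206 + 74*sqrt(983) / 5183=-816.90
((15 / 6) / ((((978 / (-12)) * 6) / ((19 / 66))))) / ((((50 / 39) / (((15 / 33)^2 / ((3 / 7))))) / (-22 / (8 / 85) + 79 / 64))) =128646245 / 999719424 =0.13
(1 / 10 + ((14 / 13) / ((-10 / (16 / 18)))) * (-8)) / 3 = 1013 / 3510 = 0.29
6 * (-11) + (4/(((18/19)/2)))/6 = -1744/27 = -64.59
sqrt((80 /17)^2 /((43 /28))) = 160 *sqrt(301) /731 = 3.80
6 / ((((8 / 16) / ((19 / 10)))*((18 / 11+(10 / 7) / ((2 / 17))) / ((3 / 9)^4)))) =2926 / 143235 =0.02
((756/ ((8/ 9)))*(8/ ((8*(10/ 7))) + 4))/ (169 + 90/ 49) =3917403/ 167420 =23.40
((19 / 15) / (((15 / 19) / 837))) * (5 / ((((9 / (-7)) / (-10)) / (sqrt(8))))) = 147713.66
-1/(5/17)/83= -17/415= -0.04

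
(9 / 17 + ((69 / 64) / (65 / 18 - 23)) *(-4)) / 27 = 0.03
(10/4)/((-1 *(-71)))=5/142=0.04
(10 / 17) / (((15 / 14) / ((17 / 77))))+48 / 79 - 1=-0.27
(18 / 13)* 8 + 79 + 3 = 1210 / 13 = 93.08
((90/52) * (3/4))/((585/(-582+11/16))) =-27903/21632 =-1.29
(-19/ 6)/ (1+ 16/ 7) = -133/ 138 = -0.96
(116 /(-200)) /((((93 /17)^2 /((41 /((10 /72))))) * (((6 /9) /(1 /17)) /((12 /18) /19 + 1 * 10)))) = -5.07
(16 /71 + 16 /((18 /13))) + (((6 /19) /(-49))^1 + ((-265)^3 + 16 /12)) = -11071025601179 /594909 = -18609611.89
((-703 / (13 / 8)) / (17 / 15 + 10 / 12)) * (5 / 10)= -84360 / 767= -109.99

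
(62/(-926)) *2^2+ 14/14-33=-14940/463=-32.27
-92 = -92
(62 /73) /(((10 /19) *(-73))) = -589 /26645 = -0.02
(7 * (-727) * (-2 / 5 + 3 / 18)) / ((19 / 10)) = 35623 / 57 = 624.96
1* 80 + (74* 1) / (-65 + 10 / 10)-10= 2203 / 32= 68.84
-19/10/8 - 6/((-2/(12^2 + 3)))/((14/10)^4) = 449069/3920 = 114.56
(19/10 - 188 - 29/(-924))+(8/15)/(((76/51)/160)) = -11306543/87780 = -128.81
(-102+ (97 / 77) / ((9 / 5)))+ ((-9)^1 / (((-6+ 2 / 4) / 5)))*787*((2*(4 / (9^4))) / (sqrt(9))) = -98.68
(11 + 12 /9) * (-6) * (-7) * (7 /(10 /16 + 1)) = 2231.38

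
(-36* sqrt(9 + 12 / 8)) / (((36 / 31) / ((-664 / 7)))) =10292* sqrt(42) / 7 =9528.54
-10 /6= -5 /3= -1.67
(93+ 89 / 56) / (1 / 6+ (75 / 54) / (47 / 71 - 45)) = 37518651 / 53683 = 698.89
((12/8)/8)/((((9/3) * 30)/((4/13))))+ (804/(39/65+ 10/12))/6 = 6271243/67080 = 93.49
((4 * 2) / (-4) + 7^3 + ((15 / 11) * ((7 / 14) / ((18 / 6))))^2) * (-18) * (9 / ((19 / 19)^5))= -13370589 / 242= -55250.37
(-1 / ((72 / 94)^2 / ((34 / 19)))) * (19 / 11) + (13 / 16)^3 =-17269609 / 3649536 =-4.73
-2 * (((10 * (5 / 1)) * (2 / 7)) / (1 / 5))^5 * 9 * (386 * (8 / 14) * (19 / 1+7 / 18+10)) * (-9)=229718250000000000000 / 117649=1952572907547025.47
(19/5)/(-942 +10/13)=-13/3220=-0.00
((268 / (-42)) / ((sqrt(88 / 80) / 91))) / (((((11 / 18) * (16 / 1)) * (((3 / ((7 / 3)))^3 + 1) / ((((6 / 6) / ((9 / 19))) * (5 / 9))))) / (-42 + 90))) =-423605 * sqrt(110) / 4356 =-1019.93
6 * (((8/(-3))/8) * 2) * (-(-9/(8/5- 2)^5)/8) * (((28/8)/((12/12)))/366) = 65625/15616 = 4.20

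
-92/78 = -46/39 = -1.18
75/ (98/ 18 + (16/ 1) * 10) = 0.45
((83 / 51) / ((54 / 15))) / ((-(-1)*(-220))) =-83 / 40392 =-0.00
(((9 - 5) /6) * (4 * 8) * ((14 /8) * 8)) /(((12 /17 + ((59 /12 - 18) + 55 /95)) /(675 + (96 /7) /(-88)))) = -8593433088 /503041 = -17082.97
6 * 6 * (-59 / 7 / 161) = -2124 / 1127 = -1.88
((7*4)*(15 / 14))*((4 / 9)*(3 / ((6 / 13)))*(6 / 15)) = 104 / 3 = 34.67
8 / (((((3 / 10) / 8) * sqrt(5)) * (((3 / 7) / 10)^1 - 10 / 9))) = -26880 * sqrt(5) / 673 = -89.31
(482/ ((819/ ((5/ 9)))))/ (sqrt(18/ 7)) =1205 * sqrt(14)/ 22113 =0.20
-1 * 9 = -9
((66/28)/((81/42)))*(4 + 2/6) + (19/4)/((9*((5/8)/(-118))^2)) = 12702263/675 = 18818.17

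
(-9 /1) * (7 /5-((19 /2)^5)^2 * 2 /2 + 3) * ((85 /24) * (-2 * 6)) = -4690265683770981 /2048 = -2290168790903.80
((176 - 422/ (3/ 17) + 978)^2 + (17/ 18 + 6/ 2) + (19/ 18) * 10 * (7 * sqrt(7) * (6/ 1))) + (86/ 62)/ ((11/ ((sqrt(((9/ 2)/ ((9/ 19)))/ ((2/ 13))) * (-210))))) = 1531962.58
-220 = -220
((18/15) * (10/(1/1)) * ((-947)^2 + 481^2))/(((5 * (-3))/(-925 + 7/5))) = 4167911248/5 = 833582249.60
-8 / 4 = -2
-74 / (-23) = 74 / 23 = 3.22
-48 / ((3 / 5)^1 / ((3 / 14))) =-120 / 7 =-17.14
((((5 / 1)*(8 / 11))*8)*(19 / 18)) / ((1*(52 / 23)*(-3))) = -17480 / 3861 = -4.53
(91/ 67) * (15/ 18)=1.13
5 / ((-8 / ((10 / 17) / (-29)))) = 25 / 1972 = 0.01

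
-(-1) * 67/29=67/29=2.31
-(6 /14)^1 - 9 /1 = -66 /7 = -9.43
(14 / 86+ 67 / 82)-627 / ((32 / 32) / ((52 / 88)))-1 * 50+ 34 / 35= -25826548 / 61705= -418.55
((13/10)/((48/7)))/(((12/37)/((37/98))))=17797/80640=0.22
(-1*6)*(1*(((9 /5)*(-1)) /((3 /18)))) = 324 /5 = 64.80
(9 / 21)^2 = 9 / 49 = 0.18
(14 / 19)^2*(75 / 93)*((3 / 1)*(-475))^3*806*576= -588205800000000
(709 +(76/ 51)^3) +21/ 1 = 97274206/ 132651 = 733.31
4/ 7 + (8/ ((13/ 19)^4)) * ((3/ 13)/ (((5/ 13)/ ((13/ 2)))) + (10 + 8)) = 799699592/ 999635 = 799.99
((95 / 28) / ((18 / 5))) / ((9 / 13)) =6175 / 4536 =1.36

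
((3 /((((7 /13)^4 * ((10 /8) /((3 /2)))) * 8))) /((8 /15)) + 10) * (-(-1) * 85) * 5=654273475 /76832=8515.64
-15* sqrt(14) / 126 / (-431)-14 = -14+5* sqrt(14) / 18102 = -14.00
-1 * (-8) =8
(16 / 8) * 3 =6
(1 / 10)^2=1 / 100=0.01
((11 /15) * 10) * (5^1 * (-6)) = -220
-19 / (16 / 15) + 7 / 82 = -11629 / 656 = -17.73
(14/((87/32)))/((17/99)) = 14784/493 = 29.99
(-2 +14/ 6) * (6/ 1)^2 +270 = 282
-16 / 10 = -8 / 5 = -1.60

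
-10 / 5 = -2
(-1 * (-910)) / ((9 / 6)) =1820 / 3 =606.67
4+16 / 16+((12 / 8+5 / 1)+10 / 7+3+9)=349 / 14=24.93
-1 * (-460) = 460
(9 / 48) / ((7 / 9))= 27 / 112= 0.24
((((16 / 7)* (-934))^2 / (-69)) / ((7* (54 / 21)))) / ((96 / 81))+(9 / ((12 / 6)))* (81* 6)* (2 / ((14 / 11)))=383753 / 1127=340.51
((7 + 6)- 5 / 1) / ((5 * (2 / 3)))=12 / 5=2.40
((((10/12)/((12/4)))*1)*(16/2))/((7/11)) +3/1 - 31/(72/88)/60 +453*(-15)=-25662947/3780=-6789.14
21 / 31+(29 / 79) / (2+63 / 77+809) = 14824759 / 21869570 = 0.68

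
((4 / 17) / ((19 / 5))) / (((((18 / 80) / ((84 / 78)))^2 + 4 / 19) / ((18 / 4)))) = 28224000 / 25746347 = 1.10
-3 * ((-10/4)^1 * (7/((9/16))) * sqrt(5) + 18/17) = -54/17 + 280 * sqrt(5)/3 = 205.52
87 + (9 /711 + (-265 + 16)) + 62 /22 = -138318 /869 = -159.17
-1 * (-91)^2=-8281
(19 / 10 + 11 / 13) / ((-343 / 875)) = -1275 / 182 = -7.01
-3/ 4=-0.75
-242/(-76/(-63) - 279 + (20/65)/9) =198198/227485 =0.87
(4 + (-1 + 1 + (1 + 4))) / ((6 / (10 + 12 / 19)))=303 / 19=15.95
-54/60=-9/10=-0.90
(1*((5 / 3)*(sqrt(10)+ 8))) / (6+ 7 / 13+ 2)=65*sqrt(10) / 333+ 520 / 333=2.18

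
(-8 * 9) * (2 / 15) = -48 / 5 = -9.60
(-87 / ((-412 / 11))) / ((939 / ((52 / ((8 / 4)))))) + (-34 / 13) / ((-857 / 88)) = 239119903 / 718349398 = 0.33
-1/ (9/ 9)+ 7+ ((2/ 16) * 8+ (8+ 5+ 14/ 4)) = 47/ 2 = 23.50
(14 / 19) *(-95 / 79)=-70 / 79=-0.89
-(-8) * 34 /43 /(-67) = -272 /2881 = -0.09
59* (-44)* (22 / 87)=-57112 / 87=-656.46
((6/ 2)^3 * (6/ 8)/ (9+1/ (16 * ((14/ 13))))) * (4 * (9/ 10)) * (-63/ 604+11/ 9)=13782636/ 1531895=9.00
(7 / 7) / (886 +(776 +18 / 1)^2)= 1 / 631322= 0.00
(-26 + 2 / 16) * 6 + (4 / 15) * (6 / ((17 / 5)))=-10525 / 68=-154.78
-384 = -384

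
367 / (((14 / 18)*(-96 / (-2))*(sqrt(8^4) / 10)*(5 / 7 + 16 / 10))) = 9175 / 13824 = 0.66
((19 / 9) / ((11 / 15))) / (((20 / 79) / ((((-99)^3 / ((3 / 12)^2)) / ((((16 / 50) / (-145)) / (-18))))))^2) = 720171693936247588509375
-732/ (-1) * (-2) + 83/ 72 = -105325/ 72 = -1462.85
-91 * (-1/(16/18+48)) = 819/440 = 1.86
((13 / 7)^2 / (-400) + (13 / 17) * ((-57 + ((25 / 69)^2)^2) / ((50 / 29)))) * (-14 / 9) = 190948149675881 / 4855297318200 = 39.33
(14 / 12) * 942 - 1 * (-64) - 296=867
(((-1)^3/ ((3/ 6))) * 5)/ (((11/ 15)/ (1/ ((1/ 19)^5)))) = -371414850/ 11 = -33764986.36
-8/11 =-0.73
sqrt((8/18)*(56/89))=4*sqrt(1246)/267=0.53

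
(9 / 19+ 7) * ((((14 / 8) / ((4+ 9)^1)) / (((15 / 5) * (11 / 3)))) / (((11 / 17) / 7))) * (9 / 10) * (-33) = -1596861 / 54340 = -29.39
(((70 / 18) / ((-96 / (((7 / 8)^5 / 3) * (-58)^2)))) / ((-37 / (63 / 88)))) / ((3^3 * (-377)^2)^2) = 4117715 / 134512845824829947904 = 0.00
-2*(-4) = 8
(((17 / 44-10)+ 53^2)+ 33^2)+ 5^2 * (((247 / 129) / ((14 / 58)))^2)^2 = 3009581857659106109 / 29255240840364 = 102873.26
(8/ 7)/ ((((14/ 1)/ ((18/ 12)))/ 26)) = 156/ 49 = 3.18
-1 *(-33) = 33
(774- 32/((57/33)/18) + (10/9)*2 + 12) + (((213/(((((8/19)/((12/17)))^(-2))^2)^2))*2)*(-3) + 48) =5970955691052998/12381017456889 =482.27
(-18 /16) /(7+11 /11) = -9 /64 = -0.14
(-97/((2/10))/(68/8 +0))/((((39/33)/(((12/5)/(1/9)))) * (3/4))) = -307296/221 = -1390.48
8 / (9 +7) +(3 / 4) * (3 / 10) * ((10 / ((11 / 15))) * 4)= 281 / 22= 12.77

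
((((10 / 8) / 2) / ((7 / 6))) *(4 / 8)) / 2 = 15 / 112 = 0.13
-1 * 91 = -91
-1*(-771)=771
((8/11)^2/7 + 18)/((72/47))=359785/30492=11.80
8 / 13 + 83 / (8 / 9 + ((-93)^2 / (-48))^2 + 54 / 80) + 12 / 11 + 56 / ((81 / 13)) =3564858461116 / 333273222711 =10.70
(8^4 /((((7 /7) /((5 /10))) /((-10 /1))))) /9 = -20480 /9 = -2275.56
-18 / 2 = -9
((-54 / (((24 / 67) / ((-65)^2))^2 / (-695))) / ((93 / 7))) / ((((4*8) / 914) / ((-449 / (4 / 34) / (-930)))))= 271973966236736798125 / 5904384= 46063055220787.94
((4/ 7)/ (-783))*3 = -4/ 1827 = -0.00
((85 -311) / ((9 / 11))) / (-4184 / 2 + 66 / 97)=120571 / 912861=0.13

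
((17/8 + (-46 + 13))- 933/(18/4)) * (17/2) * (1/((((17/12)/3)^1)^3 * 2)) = -2778462/289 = -9614.06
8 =8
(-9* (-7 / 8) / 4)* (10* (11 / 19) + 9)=17703 / 608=29.12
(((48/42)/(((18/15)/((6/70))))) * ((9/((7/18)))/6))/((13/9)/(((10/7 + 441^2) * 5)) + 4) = 6616292220/84051447193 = 0.08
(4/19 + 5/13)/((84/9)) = 63/988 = 0.06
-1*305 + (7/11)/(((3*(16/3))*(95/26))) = -2549709/8360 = -304.99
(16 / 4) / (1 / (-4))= -16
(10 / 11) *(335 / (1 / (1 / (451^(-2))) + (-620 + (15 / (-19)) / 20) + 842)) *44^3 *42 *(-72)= -353440393.95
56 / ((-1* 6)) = -28 / 3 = -9.33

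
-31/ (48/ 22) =-341/ 24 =-14.21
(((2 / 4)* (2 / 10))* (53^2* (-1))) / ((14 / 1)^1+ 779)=-2809 / 7930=-0.35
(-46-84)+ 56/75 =-9694/75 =-129.25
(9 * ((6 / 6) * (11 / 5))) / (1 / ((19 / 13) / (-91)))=-1881 / 5915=-0.32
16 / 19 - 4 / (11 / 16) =-4.98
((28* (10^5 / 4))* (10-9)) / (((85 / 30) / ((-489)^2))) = 1004308200000 / 17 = 59076952941.18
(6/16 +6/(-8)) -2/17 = -67/136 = -0.49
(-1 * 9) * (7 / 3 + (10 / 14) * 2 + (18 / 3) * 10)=-4017 / 7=-573.86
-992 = -992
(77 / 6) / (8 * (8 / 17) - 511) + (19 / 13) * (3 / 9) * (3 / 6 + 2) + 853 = 287262425 / 336297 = 854.19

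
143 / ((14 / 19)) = 2717 / 14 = 194.07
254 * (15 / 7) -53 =3439 / 7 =491.29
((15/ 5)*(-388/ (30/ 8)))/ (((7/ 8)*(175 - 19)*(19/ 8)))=-0.96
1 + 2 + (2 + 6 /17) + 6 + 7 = 312 /17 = 18.35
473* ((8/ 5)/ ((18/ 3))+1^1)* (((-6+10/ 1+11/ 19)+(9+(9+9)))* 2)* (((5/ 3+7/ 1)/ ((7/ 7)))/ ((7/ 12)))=3935360/ 7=562194.29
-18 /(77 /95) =-1710 /77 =-22.21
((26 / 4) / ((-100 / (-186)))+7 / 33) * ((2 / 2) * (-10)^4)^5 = 40597000000000000000000 / 33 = 1230212121212121212121.21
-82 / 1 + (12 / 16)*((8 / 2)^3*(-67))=-3298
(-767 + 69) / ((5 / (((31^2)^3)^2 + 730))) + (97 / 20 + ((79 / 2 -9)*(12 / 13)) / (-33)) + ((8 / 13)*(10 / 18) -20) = -566062366327706726783077 / 5148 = -109957724616881648559.26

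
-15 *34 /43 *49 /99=-8330 /1419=-5.87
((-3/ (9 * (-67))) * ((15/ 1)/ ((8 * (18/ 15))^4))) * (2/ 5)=0.00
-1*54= -54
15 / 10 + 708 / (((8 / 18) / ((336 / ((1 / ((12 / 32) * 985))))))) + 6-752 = 395412971 / 2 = 197706485.50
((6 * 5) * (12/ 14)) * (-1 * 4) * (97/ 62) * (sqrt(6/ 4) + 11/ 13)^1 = -17460 * sqrt(6)/ 217 -384120/ 2821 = -333.25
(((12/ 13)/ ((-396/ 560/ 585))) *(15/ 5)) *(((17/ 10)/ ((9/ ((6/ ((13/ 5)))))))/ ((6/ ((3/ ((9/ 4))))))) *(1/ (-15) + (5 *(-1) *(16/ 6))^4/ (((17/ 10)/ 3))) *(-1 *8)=1146878629120/ 11583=99013953.99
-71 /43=-1.65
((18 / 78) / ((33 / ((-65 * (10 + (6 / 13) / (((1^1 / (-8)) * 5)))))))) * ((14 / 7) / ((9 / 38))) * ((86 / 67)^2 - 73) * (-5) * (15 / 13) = -14633.83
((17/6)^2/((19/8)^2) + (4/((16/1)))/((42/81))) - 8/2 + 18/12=-108193/181944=-0.59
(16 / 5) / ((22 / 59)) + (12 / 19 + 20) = 30528 / 1045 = 29.21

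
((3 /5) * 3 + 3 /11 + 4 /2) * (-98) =-21952 /55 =-399.13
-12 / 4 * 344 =-1032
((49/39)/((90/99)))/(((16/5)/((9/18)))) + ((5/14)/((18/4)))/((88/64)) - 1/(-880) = 792221/2882880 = 0.27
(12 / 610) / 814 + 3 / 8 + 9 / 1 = 9310149 / 993080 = 9.38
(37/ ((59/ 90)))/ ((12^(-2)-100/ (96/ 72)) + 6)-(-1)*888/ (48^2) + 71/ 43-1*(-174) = 84794867495/ 483937824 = 175.22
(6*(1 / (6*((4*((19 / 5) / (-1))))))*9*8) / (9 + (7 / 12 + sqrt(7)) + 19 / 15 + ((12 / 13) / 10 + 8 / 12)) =-25426440 / 59078011 + 2190240*sqrt(7) / 59078011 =-0.33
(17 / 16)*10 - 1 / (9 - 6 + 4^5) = 87287 / 8216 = 10.62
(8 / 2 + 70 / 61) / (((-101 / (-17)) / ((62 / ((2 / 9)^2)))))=6701859 / 6161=1087.79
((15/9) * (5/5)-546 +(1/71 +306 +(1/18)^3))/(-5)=98681257/2070360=47.66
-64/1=-64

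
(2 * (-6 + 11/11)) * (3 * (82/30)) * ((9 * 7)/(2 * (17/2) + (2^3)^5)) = -5166/32785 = -0.16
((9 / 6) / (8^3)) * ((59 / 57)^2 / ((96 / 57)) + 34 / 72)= 6065 / 1867776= 0.00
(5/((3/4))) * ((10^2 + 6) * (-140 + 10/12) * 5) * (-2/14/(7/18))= 180632.65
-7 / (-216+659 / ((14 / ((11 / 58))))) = 5684 / 168143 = 0.03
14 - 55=-41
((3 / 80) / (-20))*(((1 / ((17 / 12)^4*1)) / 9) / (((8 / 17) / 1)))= -27 / 245650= -0.00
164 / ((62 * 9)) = 82 / 279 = 0.29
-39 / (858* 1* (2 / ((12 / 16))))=-3 / 176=-0.02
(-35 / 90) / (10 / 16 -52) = 28 / 3699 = 0.01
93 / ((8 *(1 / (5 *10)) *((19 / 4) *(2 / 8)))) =9300 / 19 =489.47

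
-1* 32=-32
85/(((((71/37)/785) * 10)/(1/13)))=493765/1846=267.48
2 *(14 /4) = 7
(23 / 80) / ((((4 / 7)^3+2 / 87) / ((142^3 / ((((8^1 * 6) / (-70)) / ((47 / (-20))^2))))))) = -1266160485860333 / 40025600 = -31633766.54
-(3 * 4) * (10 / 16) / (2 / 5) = -75 / 4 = -18.75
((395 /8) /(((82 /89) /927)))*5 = 162943425 /656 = 248389.37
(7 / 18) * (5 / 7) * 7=35 / 18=1.94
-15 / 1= -15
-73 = -73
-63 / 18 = -7 / 2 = -3.50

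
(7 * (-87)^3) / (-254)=4609521 / 254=18147.72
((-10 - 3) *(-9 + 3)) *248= 19344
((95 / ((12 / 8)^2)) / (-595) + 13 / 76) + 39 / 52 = 34597 / 40698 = 0.85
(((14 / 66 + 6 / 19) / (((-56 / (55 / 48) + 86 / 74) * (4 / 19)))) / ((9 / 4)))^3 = -229614424152875 / 18014748981086130993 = -0.00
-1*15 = -15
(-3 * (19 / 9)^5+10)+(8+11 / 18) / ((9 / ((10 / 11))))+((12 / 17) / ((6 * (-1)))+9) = -390328315 / 3680721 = -106.05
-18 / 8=-9 / 4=-2.25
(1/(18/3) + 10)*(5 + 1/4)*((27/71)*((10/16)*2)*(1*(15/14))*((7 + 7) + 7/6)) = 3746925/9088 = 412.29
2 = 2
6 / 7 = 0.86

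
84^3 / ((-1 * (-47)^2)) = -592704 / 2209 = -268.31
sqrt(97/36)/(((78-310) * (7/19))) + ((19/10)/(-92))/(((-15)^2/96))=-19 * sqrt(97)/9744-76/8625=-0.03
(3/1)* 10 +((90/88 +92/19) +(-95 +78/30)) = -236317/4180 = -56.54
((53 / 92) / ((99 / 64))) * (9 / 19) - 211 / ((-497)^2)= 208449355 / 1187372263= 0.18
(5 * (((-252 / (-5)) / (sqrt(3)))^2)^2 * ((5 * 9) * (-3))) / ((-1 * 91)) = 1728324864 / 325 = 5317922.66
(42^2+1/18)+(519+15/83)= 3411155/1494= 2283.24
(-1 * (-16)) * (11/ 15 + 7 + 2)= 2336/ 15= 155.73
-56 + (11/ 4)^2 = -775/ 16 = -48.44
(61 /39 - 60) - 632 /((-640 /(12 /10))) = -446557 /7800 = -57.25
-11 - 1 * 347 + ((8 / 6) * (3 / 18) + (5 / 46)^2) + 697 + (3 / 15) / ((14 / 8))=226189231 / 666540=339.35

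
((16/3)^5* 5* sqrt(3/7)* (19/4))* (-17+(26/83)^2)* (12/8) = -1449854894080* sqrt(21)/3906063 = -1700963.30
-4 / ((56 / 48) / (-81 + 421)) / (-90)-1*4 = 188 / 21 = 8.95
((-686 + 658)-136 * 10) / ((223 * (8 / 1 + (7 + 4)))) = -0.33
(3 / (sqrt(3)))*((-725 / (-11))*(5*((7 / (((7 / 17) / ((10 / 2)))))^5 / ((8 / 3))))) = 48252952734375*sqrt(3) / 88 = 949733701717.69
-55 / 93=-0.59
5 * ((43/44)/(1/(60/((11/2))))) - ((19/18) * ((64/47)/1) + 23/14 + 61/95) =3375314923/68073390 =49.58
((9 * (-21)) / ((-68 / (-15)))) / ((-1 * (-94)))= -2835 / 6392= -0.44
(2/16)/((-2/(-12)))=3/4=0.75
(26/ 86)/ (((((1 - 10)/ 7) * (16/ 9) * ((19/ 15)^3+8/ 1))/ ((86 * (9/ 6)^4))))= -3553875/ 619136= -5.74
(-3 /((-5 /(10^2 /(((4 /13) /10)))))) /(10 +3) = 150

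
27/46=0.59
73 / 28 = 2.61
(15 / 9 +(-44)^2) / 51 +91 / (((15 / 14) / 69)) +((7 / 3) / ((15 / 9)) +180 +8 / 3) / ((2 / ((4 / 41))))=185284733 / 31365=5907.37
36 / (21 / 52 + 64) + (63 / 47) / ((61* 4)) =21679083 / 38406332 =0.56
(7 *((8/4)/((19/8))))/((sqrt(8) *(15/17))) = 476 *sqrt(2)/285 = 2.36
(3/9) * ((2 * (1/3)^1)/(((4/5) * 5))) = 0.06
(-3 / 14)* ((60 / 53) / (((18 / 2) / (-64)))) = 640 / 371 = 1.73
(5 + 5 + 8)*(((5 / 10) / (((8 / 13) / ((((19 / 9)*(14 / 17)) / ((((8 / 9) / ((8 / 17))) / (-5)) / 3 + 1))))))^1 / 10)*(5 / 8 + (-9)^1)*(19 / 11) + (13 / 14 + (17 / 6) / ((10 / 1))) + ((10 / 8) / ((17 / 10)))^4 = -29560699870883 / 728516933760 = -40.58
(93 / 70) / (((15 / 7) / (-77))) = -2387 / 50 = -47.74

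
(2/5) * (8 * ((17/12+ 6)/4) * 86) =7654/15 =510.27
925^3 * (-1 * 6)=-4748718750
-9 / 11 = -0.82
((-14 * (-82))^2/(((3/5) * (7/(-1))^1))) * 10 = -9413600/3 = -3137866.67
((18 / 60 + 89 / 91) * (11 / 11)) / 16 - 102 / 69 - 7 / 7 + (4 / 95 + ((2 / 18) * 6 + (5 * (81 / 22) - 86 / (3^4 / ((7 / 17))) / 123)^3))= 51297448616017895381661530615 / 8229397080470825787431904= 6233.44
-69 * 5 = -345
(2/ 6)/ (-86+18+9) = -1/ 177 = -0.01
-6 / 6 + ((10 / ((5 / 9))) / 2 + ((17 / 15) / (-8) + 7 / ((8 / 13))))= 19.23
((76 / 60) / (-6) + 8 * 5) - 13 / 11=38221 / 990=38.61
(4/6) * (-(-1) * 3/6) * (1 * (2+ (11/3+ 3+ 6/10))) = 139/45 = 3.09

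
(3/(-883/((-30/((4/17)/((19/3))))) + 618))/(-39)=-1615/12997868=-0.00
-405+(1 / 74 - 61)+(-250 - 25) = -54833 / 74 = -740.99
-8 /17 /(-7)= 0.07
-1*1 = -1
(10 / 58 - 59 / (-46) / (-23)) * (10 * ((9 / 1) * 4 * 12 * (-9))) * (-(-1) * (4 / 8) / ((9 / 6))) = -23191920 / 15341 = -1511.76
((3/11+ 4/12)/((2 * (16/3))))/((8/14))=35/352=0.10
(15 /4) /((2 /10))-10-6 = 11 /4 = 2.75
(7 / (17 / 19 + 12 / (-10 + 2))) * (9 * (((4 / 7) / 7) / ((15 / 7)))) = -456 / 115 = -3.97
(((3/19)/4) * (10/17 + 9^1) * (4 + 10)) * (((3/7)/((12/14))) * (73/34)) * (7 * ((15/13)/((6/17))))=8745765/67184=130.18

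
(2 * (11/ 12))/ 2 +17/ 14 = 179/ 84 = 2.13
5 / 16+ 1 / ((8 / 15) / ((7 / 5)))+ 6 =143 / 16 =8.94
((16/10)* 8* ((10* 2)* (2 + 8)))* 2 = 5120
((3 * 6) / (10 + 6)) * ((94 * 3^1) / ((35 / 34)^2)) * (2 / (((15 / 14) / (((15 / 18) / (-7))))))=-81498 / 1225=-66.53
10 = 10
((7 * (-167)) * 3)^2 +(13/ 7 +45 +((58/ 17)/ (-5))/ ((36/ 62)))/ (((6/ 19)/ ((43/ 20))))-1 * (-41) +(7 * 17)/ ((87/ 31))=229205047917311/ 18635400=12299443.42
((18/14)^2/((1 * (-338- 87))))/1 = -81/20825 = -0.00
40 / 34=20 / 17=1.18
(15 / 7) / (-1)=-15 / 7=-2.14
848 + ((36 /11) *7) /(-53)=494132 /583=847.57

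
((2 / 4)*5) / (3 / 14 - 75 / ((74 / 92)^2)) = -47915 / 2217693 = -0.02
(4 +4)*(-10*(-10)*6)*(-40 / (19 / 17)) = -3264000 / 19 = -171789.47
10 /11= 0.91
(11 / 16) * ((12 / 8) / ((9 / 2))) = 0.23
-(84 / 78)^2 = -196 / 169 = -1.16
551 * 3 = 1653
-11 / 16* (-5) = 55 / 16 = 3.44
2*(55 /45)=22 /9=2.44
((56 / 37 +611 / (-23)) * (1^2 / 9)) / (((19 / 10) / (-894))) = 63530620 / 48507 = 1309.72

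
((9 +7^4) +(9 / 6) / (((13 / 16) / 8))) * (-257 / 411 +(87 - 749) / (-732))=220543673 / 325923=676.67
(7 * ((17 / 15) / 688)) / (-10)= -0.00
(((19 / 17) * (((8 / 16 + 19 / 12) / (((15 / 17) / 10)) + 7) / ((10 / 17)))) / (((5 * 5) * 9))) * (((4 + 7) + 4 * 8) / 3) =450167 / 121500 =3.71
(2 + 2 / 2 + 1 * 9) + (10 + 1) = 23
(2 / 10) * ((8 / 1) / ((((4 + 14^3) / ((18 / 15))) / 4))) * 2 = 32 / 5725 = 0.01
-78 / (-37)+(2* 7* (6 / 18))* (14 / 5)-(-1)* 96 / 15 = 11974 / 555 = 21.57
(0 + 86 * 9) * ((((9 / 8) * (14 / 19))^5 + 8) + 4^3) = 71033952019005 / 1267762688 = 56030.95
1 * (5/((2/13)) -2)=61/2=30.50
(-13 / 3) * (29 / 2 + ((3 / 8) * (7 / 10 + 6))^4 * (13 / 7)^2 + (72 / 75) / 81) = -107046071440919 / 162570240000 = -658.46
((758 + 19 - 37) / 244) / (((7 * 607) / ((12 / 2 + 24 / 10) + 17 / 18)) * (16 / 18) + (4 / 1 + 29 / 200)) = 31117000 / 4189552529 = 0.01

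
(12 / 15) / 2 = 2 / 5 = 0.40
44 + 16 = 60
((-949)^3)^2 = 730461405459781801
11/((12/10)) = 55/6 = 9.17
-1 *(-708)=708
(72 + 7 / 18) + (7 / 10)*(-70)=421 / 18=23.39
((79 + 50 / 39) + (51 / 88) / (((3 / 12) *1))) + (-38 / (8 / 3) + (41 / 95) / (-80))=222831511 / 3260400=68.34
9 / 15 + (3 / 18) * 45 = 81 / 10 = 8.10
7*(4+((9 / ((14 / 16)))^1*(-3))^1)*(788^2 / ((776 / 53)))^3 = -13087985405039209992032 / 912673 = -14340278944418439.02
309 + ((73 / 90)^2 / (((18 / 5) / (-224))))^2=26369602669 / 13286025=1984.76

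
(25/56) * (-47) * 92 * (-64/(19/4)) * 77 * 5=190256000/19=10013473.68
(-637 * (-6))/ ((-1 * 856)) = -1911/ 428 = -4.46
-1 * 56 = -56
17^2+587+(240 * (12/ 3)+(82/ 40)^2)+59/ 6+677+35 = 2562.04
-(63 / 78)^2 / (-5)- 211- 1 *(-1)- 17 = -766819 / 3380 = -226.87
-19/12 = -1.58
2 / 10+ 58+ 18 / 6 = 306 / 5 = 61.20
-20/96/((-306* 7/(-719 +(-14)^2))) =-0.05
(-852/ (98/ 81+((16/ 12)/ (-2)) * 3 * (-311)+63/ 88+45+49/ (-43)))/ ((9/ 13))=-377204256/ 204679157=-1.84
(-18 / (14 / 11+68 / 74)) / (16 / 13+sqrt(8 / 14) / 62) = -7695688 / 1153133+57629 * sqrt(7) / 2306266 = -6.61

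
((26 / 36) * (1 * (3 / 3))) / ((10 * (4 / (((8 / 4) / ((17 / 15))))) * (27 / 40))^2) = 650 / 210681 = 0.00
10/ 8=1.25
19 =19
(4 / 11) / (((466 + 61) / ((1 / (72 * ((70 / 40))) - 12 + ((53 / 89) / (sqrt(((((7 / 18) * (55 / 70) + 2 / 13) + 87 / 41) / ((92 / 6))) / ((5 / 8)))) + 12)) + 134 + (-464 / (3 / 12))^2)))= 212 * sqrt(9108007935) / 25554677423 + 868107242 / 365211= 2377.00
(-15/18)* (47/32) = -235/192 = -1.22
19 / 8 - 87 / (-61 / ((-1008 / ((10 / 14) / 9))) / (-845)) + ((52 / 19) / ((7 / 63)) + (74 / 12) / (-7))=2980373290877 / 194712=15306572.22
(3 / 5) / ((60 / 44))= 11 / 25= 0.44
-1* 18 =-18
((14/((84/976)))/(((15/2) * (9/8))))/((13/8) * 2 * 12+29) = 1952/6885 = 0.28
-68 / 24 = -17 / 6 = -2.83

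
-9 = -9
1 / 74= 0.01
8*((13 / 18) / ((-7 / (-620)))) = 32240 / 63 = 511.75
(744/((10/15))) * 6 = 6696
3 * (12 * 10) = 360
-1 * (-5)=5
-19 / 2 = -9.50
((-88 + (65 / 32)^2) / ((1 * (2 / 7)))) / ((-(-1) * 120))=-200403 / 81920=-2.45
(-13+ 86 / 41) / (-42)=149 / 574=0.26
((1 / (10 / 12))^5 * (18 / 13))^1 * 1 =139968 / 40625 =3.45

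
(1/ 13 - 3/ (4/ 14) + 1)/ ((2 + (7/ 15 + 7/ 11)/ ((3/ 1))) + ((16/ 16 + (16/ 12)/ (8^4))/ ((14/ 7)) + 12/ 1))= -17740800/ 27991639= -0.63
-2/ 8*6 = -3/ 2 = -1.50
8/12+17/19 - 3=-82/57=-1.44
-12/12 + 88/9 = 79/9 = 8.78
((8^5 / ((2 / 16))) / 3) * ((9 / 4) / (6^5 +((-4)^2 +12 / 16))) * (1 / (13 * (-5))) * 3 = -2359296 / 2026115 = -1.16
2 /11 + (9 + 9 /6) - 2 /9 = 10.46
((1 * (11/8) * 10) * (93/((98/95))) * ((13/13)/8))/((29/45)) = 21866625/90944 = 240.44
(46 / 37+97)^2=13213225 / 1369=9651.73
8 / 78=4 / 39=0.10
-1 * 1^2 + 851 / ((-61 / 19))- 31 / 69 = -266.51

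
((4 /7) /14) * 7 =2 /7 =0.29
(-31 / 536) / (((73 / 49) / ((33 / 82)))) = -50127 / 3208496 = -0.02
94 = 94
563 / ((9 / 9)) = 563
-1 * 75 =-75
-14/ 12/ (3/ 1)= -7/ 18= -0.39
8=8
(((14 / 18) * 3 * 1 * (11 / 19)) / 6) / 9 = 77 / 3078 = 0.03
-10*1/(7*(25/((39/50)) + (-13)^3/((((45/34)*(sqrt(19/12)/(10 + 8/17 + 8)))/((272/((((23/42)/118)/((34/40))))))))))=765603515625/24638890916322190752078022811 + 548662585948152000*sqrt(57)/3519841559474598678868288973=0.00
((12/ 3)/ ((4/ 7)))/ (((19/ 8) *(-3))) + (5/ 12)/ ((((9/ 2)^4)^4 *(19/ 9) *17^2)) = -3332142081819717496/ 3391644618995152977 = -0.98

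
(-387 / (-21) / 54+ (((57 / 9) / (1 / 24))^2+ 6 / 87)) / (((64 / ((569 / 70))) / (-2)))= -9607396007 / 1636992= -5868.93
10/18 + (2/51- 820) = -125369/153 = -819.41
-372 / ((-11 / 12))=4464 / 11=405.82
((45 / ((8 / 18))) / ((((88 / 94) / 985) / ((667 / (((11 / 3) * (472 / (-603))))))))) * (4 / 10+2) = -13573903670055 / 228448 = -59417914.23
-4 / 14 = -2 / 7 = -0.29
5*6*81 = 2430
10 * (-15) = -150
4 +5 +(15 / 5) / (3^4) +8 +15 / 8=4085 / 216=18.91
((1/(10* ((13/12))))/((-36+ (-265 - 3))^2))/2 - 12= -72084477/6007040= -12.00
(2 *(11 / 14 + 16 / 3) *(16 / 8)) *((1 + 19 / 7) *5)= 66820 / 147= 454.56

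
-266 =-266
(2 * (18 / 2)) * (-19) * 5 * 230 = -393300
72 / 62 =1.16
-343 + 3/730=-250387/730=-343.00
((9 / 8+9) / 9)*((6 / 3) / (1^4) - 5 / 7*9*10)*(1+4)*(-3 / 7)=14715 / 98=150.15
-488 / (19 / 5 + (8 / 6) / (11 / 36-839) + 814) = -1207720 / 2023917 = -0.60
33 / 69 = 11 / 23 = 0.48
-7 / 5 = -1.40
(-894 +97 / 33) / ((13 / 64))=-1881920 / 429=-4386.76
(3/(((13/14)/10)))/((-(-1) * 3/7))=980/13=75.38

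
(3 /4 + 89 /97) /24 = 647 /9312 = 0.07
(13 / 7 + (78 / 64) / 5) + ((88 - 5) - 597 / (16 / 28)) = -1074807 / 1120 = -959.65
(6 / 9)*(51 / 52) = 17 / 26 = 0.65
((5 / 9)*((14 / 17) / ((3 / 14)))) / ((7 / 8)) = 1120 / 459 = 2.44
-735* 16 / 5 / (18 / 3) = -392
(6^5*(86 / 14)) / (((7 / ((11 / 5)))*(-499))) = -3678048 / 122255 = -30.09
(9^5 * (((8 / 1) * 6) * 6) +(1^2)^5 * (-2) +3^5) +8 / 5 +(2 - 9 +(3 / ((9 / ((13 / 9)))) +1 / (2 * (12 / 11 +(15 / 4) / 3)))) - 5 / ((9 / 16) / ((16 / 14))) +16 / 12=1655312052281 / 97335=17006339.47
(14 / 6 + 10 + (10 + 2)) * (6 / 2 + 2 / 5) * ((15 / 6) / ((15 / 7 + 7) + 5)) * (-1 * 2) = -8687 / 297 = -29.25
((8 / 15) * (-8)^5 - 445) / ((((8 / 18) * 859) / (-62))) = 2910.38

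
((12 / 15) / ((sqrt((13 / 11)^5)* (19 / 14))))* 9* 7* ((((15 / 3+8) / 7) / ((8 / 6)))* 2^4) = 731808* sqrt(143) / 16055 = 545.07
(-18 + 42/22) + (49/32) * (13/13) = -5125/352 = -14.56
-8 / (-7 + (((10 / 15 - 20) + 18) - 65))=6 / 55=0.11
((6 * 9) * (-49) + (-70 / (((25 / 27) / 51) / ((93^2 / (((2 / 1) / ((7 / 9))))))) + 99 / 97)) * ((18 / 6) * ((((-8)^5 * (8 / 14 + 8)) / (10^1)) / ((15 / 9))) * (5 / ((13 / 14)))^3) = 21817926621037854720 / 213109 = 102379189152207.81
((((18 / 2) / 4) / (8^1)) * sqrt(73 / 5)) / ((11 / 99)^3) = 6561 * sqrt(365) / 160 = 783.42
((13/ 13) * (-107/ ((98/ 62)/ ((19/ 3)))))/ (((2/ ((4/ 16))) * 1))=-63023/ 1176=-53.59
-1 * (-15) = 15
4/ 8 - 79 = -157/ 2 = -78.50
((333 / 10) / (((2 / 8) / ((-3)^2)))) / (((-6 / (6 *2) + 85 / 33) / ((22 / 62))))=204.93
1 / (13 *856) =1 / 11128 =0.00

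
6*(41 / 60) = 41 / 10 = 4.10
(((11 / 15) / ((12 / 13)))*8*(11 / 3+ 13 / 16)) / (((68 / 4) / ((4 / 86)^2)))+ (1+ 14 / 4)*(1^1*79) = 7016575 / 19737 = 355.50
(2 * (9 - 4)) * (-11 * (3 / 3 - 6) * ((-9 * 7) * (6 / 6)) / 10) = -3465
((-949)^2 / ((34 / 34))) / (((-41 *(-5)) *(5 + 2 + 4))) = 900601 / 2255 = 399.38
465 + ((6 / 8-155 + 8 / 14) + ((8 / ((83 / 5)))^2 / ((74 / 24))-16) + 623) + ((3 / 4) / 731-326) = 772657008602 / 1304287481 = 592.40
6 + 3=9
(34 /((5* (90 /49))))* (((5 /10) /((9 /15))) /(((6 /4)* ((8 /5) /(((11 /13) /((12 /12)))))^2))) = 503965 /876096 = 0.58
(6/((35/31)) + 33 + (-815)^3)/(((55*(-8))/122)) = 288942005956/1925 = 150099743.35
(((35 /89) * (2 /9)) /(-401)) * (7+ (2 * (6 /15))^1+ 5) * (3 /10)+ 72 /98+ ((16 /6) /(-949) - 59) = -1450524755213 /24893612835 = -58.27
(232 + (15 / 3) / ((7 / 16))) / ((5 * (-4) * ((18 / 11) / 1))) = -781 / 105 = -7.44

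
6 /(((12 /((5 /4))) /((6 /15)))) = 1 /4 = 0.25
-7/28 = -1/4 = -0.25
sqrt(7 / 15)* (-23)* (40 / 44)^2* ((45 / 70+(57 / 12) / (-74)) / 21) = -12535* sqrt(105) / 358974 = -0.36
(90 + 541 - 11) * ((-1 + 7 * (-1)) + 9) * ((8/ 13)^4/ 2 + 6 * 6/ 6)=107516680/ 28561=3764.46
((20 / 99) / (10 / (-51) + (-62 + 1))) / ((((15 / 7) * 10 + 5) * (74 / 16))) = -3808 / 140997417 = -0.00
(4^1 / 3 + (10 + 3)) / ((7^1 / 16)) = 688 / 21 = 32.76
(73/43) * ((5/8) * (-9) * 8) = -3285/43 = -76.40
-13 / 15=-0.87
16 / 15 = 1.07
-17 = -17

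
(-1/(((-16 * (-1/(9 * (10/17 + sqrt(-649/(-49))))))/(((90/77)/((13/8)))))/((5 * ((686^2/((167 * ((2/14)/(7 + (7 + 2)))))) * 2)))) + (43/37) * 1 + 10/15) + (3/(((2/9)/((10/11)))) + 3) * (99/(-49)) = -4356374400 * sqrt(649)/23881- 236952360427235/315444129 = -5398409.92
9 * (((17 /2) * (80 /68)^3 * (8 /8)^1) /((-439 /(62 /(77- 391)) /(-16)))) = -17856000 /19918747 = -0.90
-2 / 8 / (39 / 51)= -17 / 52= -0.33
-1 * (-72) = 72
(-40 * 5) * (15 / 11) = -3000 / 11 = -272.73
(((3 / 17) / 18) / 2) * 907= 907 / 204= 4.45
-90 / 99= -10 / 11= -0.91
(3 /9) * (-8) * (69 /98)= -92 /49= -1.88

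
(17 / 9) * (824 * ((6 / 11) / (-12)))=-7004 / 99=-70.75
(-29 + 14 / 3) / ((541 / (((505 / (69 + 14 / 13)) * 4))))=-1916980 / 1478553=-1.30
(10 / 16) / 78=5 / 624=0.01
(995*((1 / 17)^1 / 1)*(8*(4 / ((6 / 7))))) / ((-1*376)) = -13930 / 2397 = -5.81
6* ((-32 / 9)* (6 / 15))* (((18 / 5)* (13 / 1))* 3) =-29952 / 25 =-1198.08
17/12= 1.42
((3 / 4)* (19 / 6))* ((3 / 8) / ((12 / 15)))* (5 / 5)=285 / 256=1.11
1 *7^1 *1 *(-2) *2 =-28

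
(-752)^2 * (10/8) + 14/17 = 12016974/17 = 706880.82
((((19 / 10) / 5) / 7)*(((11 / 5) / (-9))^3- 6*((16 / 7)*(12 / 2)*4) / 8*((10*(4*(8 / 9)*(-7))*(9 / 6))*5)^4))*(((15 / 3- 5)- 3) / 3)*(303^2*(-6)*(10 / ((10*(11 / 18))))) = -17645152754073600515946178 / 721875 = -24443501650664727987.46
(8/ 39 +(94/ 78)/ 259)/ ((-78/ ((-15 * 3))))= 815/ 6734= 0.12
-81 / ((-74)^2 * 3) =-27 / 5476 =-0.00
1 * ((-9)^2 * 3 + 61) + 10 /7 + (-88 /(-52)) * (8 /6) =307.68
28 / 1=28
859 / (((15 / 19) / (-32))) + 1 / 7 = -3655889 / 105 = -34817.99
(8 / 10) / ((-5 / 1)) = -4 / 25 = -0.16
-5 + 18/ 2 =4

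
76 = 76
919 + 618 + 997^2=995546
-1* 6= -6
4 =4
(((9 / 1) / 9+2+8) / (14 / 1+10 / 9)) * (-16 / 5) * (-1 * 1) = 198 / 85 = 2.33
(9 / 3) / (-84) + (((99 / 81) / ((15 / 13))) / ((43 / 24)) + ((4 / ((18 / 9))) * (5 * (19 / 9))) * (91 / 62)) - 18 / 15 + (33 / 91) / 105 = 4637925269 / 152841780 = 30.34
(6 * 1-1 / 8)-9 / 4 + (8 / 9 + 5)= 685 / 72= 9.51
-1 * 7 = -7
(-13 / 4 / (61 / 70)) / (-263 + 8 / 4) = 455 / 31842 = 0.01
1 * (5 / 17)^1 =5 / 17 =0.29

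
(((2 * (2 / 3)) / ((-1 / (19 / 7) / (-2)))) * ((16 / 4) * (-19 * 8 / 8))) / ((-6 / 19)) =109744 / 63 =1741.97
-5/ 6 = -0.83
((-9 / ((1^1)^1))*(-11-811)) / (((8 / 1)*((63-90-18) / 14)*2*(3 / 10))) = -959 / 2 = -479.50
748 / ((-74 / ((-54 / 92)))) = 5049 / 851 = 5.93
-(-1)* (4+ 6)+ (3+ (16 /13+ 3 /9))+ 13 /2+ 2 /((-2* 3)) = 539 /26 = 20.73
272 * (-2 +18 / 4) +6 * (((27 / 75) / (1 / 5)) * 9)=3886 / 5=777.20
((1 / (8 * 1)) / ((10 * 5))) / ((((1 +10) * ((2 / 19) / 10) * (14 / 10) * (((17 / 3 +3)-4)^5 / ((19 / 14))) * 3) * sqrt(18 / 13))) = 9747 * sqrt(26) / 18552776704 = 0.00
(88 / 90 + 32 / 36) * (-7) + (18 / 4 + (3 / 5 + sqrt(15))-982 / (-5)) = 192.31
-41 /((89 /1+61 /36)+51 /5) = -7380 /18161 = -0.41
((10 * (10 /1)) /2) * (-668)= -33400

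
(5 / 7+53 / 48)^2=373321 / 112896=3.31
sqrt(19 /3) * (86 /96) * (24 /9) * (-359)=-15437 * sqrt(57) /54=-2158.27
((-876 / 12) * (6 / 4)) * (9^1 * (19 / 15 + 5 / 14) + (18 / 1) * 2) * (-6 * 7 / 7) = 2327751 / 70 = 33253.59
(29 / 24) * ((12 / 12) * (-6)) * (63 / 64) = -1827 / 256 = -7.14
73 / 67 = 1.09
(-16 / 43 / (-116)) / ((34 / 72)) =144 / 21199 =0.01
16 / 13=1.23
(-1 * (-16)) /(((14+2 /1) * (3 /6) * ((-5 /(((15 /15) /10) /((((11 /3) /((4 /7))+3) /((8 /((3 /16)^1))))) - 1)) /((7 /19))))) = 4326 /53675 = 0.08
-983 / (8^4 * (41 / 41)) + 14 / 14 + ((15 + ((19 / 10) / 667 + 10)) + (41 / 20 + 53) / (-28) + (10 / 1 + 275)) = 29527494617 / 95621120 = 308.80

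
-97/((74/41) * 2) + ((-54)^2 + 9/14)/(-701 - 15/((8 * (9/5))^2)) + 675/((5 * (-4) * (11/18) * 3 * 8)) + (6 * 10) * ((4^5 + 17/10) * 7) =23787841843950361/55222873552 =430760.67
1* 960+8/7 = 6728/7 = 961.14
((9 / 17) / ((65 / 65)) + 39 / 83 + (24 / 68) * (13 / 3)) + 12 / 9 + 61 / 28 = 715957 / 118524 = 6.04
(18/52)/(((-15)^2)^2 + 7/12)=54/7897591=0.00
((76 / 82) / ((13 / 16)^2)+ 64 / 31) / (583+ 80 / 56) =5215168 / 878742709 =0.01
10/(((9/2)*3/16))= 320/27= 11.85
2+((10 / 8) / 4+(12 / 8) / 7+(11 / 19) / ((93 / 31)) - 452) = -2868205 / 6384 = -449.28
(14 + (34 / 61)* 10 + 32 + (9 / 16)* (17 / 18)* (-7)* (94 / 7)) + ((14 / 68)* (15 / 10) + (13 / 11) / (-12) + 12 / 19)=25781047 / 10403184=2.48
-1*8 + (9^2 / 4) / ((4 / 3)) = 115 / 16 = 7.19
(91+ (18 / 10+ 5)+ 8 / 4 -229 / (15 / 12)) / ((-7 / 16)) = 6672 / 35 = 190.63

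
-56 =-56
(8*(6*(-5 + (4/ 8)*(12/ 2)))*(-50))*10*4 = 192000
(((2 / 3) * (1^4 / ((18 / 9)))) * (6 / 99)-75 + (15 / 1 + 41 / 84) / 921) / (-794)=21264599 / 225232392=0.09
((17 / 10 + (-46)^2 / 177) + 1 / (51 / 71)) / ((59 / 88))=6640524 / 295885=22.44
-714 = -714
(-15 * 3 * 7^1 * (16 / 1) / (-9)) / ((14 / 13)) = 520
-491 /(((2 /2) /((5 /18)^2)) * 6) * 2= -12275 /972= -12.63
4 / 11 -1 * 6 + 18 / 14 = -335 / 77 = -4.35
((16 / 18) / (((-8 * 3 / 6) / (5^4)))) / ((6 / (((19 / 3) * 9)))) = -11875 / 9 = -1319.44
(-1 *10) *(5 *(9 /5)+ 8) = -170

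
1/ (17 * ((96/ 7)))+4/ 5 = 0.80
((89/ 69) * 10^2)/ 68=2225/ 1173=1.90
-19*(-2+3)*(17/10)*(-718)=115957/5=23191.40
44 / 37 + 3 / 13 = 1.42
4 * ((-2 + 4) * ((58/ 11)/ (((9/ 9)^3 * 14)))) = 232/ 77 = 3.01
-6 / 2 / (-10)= 3 / 10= 0.30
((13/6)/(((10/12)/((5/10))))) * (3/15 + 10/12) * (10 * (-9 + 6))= -403/10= -40.30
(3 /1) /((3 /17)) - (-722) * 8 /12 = 1495 /3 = 498.33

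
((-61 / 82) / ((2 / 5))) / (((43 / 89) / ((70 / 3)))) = -950075 / 10578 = -89.82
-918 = -918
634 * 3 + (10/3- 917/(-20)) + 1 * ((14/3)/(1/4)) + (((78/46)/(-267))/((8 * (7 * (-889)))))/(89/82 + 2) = 63485028899893/32228356930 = 1969.85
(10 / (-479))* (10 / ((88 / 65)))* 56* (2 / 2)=-45500 / 5269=-8.64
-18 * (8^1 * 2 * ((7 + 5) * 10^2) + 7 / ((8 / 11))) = -1383093 / 4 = -345773.25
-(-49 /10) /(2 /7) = 343 /20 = 17.15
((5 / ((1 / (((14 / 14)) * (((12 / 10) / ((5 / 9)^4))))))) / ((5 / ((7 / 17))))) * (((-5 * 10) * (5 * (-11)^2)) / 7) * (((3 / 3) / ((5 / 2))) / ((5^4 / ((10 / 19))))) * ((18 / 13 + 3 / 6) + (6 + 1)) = -4401276264 / 65609375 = -67.08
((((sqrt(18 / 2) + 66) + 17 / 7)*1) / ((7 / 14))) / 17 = 1000 / 119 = 8.40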